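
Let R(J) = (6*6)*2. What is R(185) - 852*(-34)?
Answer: 29040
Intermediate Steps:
R(J) = 72 (R(J) = 36*2 = 72)
R(185) - 852*(-34) = 72 - 852*(-34) = 72 + 28968 = 29040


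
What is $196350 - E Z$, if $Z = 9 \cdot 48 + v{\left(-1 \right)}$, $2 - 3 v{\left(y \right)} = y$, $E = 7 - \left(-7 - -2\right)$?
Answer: $191154$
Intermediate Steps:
$E = 12$ ($E = 7 - \left(-7 + 2\right) = 7 - -5 = 7 + 5 = 12$)
$v{\left(y \right)} = \frac{2}{3} - \frac{y}{3}$
$Z = 433$ ($Z = 9 \cdot 48 + \left(\frac{2}{3} - - \frac{1}{3}\right) = 432 + \left(\frac{2}{3} + \frac{1}{3}\right) = 432 + 1 = 433$)
$196350 - E Z = 196350 - 12 \cdot 433 = 196350 - 5196 = 191154$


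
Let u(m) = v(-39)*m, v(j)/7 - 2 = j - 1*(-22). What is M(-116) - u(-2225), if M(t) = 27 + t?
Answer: -233714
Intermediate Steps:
v(j) = 168 + 7*j (v(j) = 14 + 7*(j - 1*(-22)) = 14 + 7*(j + 22) = 14 + 7*(22 + j) = 14 + (154 + 7*j) = 168 + 7*j)
u(m) = -105*m (u(m) = (168 + 7*(-39))*m = (168 - 273)*m = -105*m)
M(-116) - u(-2225) = (27 - 116) - (-105)*(-2225) = -89 - 1*233625 = -89 - 233625 = -233714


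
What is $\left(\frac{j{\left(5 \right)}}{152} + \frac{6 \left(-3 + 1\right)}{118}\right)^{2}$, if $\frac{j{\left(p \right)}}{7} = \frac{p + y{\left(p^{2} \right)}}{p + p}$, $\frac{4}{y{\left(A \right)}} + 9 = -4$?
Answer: $\frac{8717396689}{1359182905600} \approx 0.0064137$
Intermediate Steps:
$y{\left(A \right)} = - \frac{4}{13}$ ($y{\left(A \right)} = \frac{4}{-9 - 4} = \frac{4}{-13} = 4 \left(- \frac{1}{13}\right) = - \frac{4}{13}$)
$j{\left(p \right)} = \frac{7 \left(- \frac{4}{13} + p\right)}{2 p}$ ($j{\left(p \right)} = 7 \frac{p - \frac{4}{13}}{p + p} = 7 \frac{- \frac{4}{13} + p}{2 p} = \frac{7 \left(- \frac{4}{13} + p\right)}{2 p}$)
$\left(\frac{j{\left(5 \right)}}{152} + \frac{6 \left(-3 + 1\right)}{118}\right)^{2} = \left(\frac{\frac{7}{26} \cdot \frac{1}{5} \left(-4 + 13 \cdot 5\right)}{152} + \frac{6 \left(-3 + 1\right)}{118}\right)^{2} = \left(\frac{7}{26} \cdot \frac{1}{5} \left(-4 + 65\right) \frac{1}{152} + 6 \left(-2\right) \frac{1}{118}\right)^{2} = \left(\frac{7}{26} \cdot \frac{1}{5} \cdot 61 \cdot \frac{1}{152} - \frac{6}{59}\right)^{2} = \left(\frac{427}{130} \cdot \frac{1}{152} - \frac{6}{59}\right)^{2} = \left(\frac{427}{19760} - \frac{6}{59}\right)^{2} = \left(- \frac{93367}{1165840}\right)^{2} = \frac{8717396689}{1359182905600}$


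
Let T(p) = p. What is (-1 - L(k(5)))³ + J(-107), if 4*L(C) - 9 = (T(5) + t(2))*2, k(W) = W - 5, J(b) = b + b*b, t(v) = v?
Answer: 706205/64 ≈ 11034.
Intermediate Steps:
J(b) = b + b²
k(W) = -5 + W
L(C) = 23/4 (L(C) = 9/4 + ((5 + 2)*2)/4 = 9/4 + (7*2)/4 = 9/4 + (¼)*14 = 9/4 + 7/2 = 23/4)
(-1 - L(k(5)))³ + J(-107) = (-1 - 1*23/4)³ - 107*(1 - 107) = (-1 - 23/4)³ - 107*(-106) = (-27/4)³ + 11342 = -19683/64 + 11342 = 706205/64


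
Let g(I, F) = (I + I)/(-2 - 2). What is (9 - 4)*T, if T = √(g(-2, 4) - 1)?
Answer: 0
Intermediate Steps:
g(I, F) = -I/2 (g(I, F) = (2*I)/(-4) = (2*I)*(-¼) = -I/2)
T = 0 (T = √(-½*(-2) - 1) = √(1 - 1) = √0 = 0)
(9 - 4)*T = (9 - 4)*0 = 5*0 = 0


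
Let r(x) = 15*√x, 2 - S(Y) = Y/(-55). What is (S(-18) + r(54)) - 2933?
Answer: -161223/55 + 45*√6 ≈ -2821.1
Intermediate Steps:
S(Y) = 2 + Y/55 (S(Y) = 2 - Y/(-55) = 2 - Y*(-1)/55 = 2 - (-1)*Y/55 = 2 + Y/55)
(S(-18) + r(54)) - 2933 = ((2 + (1/55)*(-18)) + 15*√54) - 2933 = ((2 - 18/55) + 15*(3*√6)) - 2933 = (92/55 + 45*√6) - 2933 = -161223/55 + 45*√6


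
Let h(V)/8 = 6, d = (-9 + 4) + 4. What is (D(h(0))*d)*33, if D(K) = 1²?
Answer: -33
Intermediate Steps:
d = -1 (d = -5 + 4 = -1)
h(V) = 48 (h(V) = 8*6 = 48)
D(K) = 1
(D(h(0))*d)*33 = (1*(-1))*33 = -1*33 = -33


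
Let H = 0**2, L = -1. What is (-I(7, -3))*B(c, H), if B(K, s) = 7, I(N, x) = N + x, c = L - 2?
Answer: -28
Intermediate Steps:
H = 0
c = -3 (c = -1 - 2 = -3)
(-I(7, -3))*B(c, H) = -(7 - 3)*7 = -1*4*7 = -4*7 = -28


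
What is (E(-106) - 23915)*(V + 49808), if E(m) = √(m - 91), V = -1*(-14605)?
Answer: -1540436895 + 64413*I*√197 ≈ -1.5404e+9 + 9.0408e+5*I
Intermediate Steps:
V = 14605
E(m) = √(-91 + m)
(E(-106) - 23915)*(V + 49808) = (√(-91 - 106) - 23915)*(14605 + 49808) = (√(-197) - 23915)*64413 = (I*√197 - 23915)*64413 = (-23915 + I*√197)*64413 = -1540436895 + 64413*I*√197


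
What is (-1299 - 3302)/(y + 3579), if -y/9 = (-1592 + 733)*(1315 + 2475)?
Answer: -4601/29304069 ≈ -0.00015701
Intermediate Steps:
y = 29300490 (y = -9*(-1592 + 733)*(1315 + 2475) = -(-7731)*3790 = -9*(-3255610) = 29300490)
(-1299 - 3302)/(y + 3579) = (-1299 - 3302)/(29300490 + 3579) = -4601/29304069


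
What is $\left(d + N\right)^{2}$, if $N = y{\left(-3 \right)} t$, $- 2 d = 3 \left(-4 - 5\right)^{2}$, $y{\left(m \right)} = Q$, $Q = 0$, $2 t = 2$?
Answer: $\frac{59049}{4} \approx 14762.0$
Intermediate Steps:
$t = 1$ ($t = \frac{1}{2} \cdot 2 = 1$)
$y{\left(m \right)} = 0$
$d = - \frac{243}{2}$ ($d = - \frac{3 \left(-4 - 5\right)^{2}}{2} = - \frac{3 \left(-9\right)^{2}}{2} = - \frac{3 \cdot 81}{2} = \left(- \frac{1}{2}\right) 243 = - \frac{243}{2} \approx -121.5$)
$N = 0$ ($N = 0 \cdot 1 = 0$)
$\left(d + N\right)^{2} = \left(- \frac{243}{2} + 0\right)^{2} = \left(- \frac{243}{2}\right)^{2} = \frac{59049}{4}$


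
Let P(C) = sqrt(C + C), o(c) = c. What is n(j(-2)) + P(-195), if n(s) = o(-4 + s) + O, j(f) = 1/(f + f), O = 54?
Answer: 199/4 + I*sqrt(390) ≈ 49.75 + 19.748*I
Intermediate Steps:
j(f) = 1/(2*f)
n(s) = 50 + s (n(s) = (-4 + s) + 54 = 50 + s)
P(C) = sqrt(2)*sqrt(C) (P(C) = sqrt(2*C) = sqrt(2)*sqrt(C))
n(j(-2)) + P(-195) = (50 + (1/2)/(-2)) + sqrt(2)*sqrt(-195) = (50 + (1/2)*(-1/2)) + sqrt(2)*(I*sqrt(195)) = (50 - 1/4) + I*sqrt(390) = 199/4 + I*sqrt(390)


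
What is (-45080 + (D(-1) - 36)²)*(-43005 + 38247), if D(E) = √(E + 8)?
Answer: 208290966 + 342576*√7 ≈ 2.0920e+8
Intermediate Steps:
D(E) = √(8 + E)
(-45080 + (D(-1) - 36)²)*(-43005 + 38247) = (-45080 + (√(8 - 1) - 36)²)*(-43005 + 38247) = (-45080 + (√7 - 36)²)*(-4758) = (-45080 + (-36 + √7)²)*(-4758) = 214490640 - 4758*(-36 + √7)²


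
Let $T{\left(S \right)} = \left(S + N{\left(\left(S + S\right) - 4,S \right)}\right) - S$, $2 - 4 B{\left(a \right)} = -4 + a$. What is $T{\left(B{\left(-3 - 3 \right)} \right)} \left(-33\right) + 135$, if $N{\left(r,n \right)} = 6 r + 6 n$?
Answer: $-855$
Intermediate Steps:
$N{\left(r,n \right)} = 6 n + 6 r$
$B{\left(a \right)} = \frac{3}{2} - \frac{a}{4}$ ($B{\left(a \right)} = \frac{1}{2} - \frac{-4 + a}{4} = \frac{1}{2} - \left(-1 + \frac{a}{4}\right) = \frac{3}{2} - \frac{a}{4}$)
$T{\left(S \right)} = -24 + 18 S$ ($T{\left(S \right)} = \left(S + \left(6 S + 6 \left(\left(S + S\right) - 4\right)\right)\right) - S = \left(S + \left(6 S + 6 \left(2 S - 4\right)\right)\right) - S = \left(S + \left(6 S + 6 \left(-4 + 2 S\right)\right)\right) - S = \left(S + \left(6 S + \left(-24 + 12 S\right)\right)\right) - S = \left(S + \left(-24 + 18 S\right)\right) - S = \left(-24 + 19 S\right) - S = -24 + 18 S$)
$T{\left(B{\left(-3 - 3 \right)} \right)} \left(-33\right) + 135 = \left(-24 + 18 \left(\frac{3}{2} - \frac{-3 - 3}{4}\right)\right) \left(-33\right) + 135 = \left(-24 + 18 \left(\frac{3}{2} - - \frac{3}{2}\right)\right) \left(-33\right) + 135 = \left(-24 + 18 \left(\frac{3}{2} + \frac{3}{2}\right)\right) \left(-33\right) + 135 = \left(-24 + 18 \cdot 3\right) \left(-33\right) + 135 = \left(-24 + 54\right) \left(-33\right) + 135 = 30 \left(-33\right) + 135 = -990 + 135 = -855$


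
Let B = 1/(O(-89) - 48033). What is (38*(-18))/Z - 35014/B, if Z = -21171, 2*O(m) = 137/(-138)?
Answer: 1637891509064719/973866 ≈ 1.6818e+9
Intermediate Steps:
O(m) = -137/276 (O(m) = (137/(-138))/2 = (137*(-1/138))/2 = (½)*(-137/138) = -137/276)
B = -276/13257245 (B = 1/(-137/276 - 48033) = 1/(-13257245/276) = -276/13257245 ≈ -2.0819e-5)
(38*(-18))/Z - 35014/B = (38*(-18))/(-21171) - 35014/(-276/13257245) = -684*(-1/21171) - 35014*(-13257245/276) = 228/7057 + 232094588215/138 = 1637891509064719/973866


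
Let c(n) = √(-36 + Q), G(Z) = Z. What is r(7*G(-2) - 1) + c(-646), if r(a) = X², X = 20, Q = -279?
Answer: 400 + 3*I*√35 ≈ 400.0 + 17.748*I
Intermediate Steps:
c(n) = 3*I*√35 (c(n) = √(-36 - 279) = √(-315) = 3*I*√35)
r(a) = 400 (r(a) = 20² = 400)
r(7*G(-2) - 1) + c(-646) = 400 + 3*I*√35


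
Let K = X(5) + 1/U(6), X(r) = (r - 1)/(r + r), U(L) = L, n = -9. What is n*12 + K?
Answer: -3223/30 ≈ -107.43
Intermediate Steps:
X(r) = (-1 + r)/(2*r) (X(r) = (-1 + r)/((2*r)) = (-1 + r)*(1/(2*r)) = (-1 + r)/(2*r))
K = 17/30 (K = (½)*(-1 + 5)/5 + 1/6 = (½)*(⅕)*4 + ⅙ = ⅖ + ⅙ = 17/30 ≈ 0.56667)
n*12 + K = -9*12 + 17/30 = -108 + 17/30 = -3223/30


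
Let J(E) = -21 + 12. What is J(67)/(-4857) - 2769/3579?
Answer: -1490758/1931467 ≈ -0.77183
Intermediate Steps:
J(E) = -9
J(67)/(-4857) - 2769/3579 = -9/(-4857) - 2769/3579 = -9*(-1/4857) - 2769*1/3579 = 3/1619 - 923/1193 = -1490758/1931467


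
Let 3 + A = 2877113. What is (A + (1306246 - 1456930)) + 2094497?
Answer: 4820923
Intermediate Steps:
A = 2877110 (A = -3 + 2877113 = 2877110)
(A + (1306246 - 1456930)) + 2094497 = (2877110 + (1306246 - 1456930)) + 2094497 = (2877110 - 150684) + 2094497 = 2726426 + 2094497 = 4820923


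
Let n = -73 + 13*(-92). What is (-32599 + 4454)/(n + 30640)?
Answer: -28145/29371 ≈ -0.95826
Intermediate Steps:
n = -1269 (n = -73 - 1196 = -1269)
(-32599 + 4454)/(n + 30640) = (-32599 + 4454)/(-1269 + 30640) = -28145/29371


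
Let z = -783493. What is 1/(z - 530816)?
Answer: -1/1314309 ≈ -7.6086e-7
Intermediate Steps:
1/(z - 530816) = 1/(-783493 - 530816) = 1/(-1314309) = -1/1314309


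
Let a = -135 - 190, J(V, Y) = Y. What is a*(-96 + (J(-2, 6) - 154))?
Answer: 79300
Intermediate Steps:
a = -325
a*(-96 + (J(-2, 6) - 154)) = -325*(-96 + (6 - 154)) = -325*(-96 - 148) = -325*(-244) = 79300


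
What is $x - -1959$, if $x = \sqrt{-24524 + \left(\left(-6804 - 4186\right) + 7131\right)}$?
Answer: $1959 + i \sqrt{28383} \approx 1959.0 + 168.47 i$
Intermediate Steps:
$x = i \sqrt{28383}$ ($x = \sqrt{-24524 + \left(-10990 + 7131\right)} = \sqrt{-24524 - 3859} = \sqrt{-28383} = i \sqrt{28383} \approx 168.47 i$)
$x - -1959 = i \sqrt{28383} - -1959 = i \sqrt{28383} + 1959 = 1959 + i \sqrt{28383}$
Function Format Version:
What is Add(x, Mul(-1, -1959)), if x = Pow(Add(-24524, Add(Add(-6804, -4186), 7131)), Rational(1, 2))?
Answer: Add(1959, Mul(I, Pow(28383, Rational(1, 2)))) ≈ Add(1959.0, Mul(168.47, I))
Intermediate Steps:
x = Mul(I, Pow(28383, Rational(1, 2))) (x = Pow(Add(-24524, Add(-10990, 7131)), Rational(1, 2)) = Pow(Add(-24524, -3859), Rational(1, 2)) = Pow(-28383, Rational(1, 2)) = Mul(I, Pow(28383, Rational(1, 2))) ≈ Mul(168.47, I))
Add(x, Mul(-1, -1959)) = Add(Mul(I, Pow(28383, Rational(1, 2))), Mul(-1, -1959)) = Add(Mul(I, Pow(28383, Rational(1, 2))), 1959) = Add(1959, Mul(I, Pow(28383, Rational(1, 2))))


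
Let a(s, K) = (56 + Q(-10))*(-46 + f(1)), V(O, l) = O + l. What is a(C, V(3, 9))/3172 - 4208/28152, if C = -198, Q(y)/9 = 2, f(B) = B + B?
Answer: -3281584/2790567 ≈ -1.1760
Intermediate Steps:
f(B) = 2*B
Q(y) = 18 (Q(y) = 9*2 = 18)
a(s, K) = -3256 (a(s, K) = (56 + 18)*(-46 + 2*1) = 74*(-46 + 2) = 74*(-44) = -3256)
a(C, V(3, 9))/3172 - 4208/28152 = -3256/3172 - 4208/28152 = -3256*1/3172 - 4208*1/28152 = -814/793 - 526/3519 = -3281584/2790567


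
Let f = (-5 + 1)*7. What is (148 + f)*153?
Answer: 18360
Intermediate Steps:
f = -28 (f = -4*7 = -28)
(148 + f)*153 = (148 - 28)*153 = 120*153 = 18360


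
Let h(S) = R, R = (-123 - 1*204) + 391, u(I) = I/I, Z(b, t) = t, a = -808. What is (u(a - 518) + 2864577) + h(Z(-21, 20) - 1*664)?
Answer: 2864642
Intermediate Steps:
u(I) = 1
R = 64 (R = (-123 - 204) + 391 = -327 + 391 = 64)
h(S) = 64
(u(a - 518) + 2864577) + h(Z(-21, 20) - 1*664) = (1 + 2864577) + 64 = 2864578 + 64 = 2864642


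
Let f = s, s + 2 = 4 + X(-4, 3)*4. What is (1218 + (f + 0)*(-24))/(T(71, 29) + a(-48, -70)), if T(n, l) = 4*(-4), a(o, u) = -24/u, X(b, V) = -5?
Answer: -28875/274 ≈ -105.38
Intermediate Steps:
T(n, l) = -16
s = -18 (s = -2 + (4 - 5*4) = -2 + (4 - 20) = -2 - 16 = -18)
f = -18
(1218 + (f + 0)*(-24))/(T(71, 29) + a(-48, -70)) = (1218 + (-18 + 0)*(-24))/(-16 - 24/(-70)) = (1218 - 18*(-24))/(-16 - 24*(-1/70)) = (1218 + 432)/(-16 + 12/35) = 1650/(-548/35) = 1650*(-35/548) = -28875/274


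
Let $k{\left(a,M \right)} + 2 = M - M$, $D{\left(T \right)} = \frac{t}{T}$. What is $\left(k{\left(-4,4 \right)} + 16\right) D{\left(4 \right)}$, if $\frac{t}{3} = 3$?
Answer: $\frac{63}{2} \approx 31.5$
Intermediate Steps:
$t = 9$ ($t = 3 \cdot 3 = 9$)
$D{\left(T \right)} = \frac{9}{T}$
$k{\left(a,M \right)} = -2$ ($k{\left(a,M \right)} = -2 + \left(M - M\right) = -2 + 0 = -2$)
$\left(k{\left(-4,4 \right)} + 16\right) D{\left(4 \right)} = \left(-2 + 16\right) \frac{9}{4} = 14 \cdot 9 \cdot \frac{1}{4} = 14 \cdot \frac{9}{4} = \frac{63}{2}$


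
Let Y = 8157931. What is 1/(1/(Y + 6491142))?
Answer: 14649073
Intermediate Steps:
1/(1/(Y + 6491142)) = 1/(1/(8157931 + 6491142)) = 1/(1/14649073) = 14649073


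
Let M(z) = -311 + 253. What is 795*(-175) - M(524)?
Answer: -139067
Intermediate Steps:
M(z) = -58
795*(-175) - M(524) = 795*(-175) - 1*(-58) = -139125 + 58 = -139067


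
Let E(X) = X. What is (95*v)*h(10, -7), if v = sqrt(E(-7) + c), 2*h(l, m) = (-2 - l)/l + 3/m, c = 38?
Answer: -1083*sqrt(31)/14 ≈ -430.71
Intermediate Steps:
h(l, m) = 3/(2*m) + (-2 - l)/(2*l) (h(l, m) = ((-2 - l)/l + 3/m)/2 = (3/m + (-2 - l)/l)/2 = 3/(2*m) + (-2 - l)/(2*l))
v = sqrt(31) (v = sqrt(-7 + 38) = sqrt(31) ≈ 5.5678)
(95*v)*h(10, -7) = (95*sqrt(31))*(-1/2 - 1/10 + (3/2)/(-7)) = (95*sqrt(31))*(-1/2 - 1*1/10 + (3/2)*(-1/7)) = (95*sqrt(31))*(-1/2 - 1/10 - 3/14) = (95*sqrt(31))*(-57/70) = -1083*sqrt(31)/14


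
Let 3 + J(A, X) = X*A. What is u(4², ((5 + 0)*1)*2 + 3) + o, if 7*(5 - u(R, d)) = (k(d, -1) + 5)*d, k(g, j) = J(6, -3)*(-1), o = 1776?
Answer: 12129/7 ≈ 1732.7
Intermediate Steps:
J(A, X) = -3 + A*X (J(A, X) = -3 + X*A = -3 + A*X)
k(g, j) = 21 (k(g, j) = (-3 + 6*(-3))*(-1) = (-3 - 18)*(-1) = -21*(-1) = 21)
u(R, d) = 5 - 26*d/7 (u(R, d) = 5 - (21 + 5)*d/7 = 5 - 26*d/7)
u(4², ((5 + 0)*1)*2 + 3) + o = (5 - 26*(((5 + 0)*1)*2 + 3)/7) + 1776 = (5 - 26*((5*1)*2 + 3)/7) + 1776 = (5 - 26*(5*2 + 3)/7) + 1776 = (5 - 26*(10 + 3)/7) + 1776 = (5 - 26/7*13) + 1776 = (5 - 338/7) + 1776 = -303/7 + 1776 = 12129/7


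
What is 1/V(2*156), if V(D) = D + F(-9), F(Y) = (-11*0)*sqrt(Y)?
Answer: 1/312 ≈ 0.0032051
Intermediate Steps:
F(Y) = 0 (F(Y) = 0*sqrt(Y) = 0)
V(D) = D (V(D) = D + 0 = D)
1/V(2*156) = 1/(2*156) = 1/312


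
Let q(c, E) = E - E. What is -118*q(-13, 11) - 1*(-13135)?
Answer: 13135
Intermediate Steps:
q(c, E) = 0
-118*q(-13, 11) - 1*(-13135) = -118*0 - 1*(-13135) = 0 + 13135 = 13135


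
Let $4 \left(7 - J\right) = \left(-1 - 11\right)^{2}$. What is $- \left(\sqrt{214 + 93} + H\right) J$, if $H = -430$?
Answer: $-12470 + 29 \sqrt{307} \approx -11962.0$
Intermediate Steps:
$J = -29$ ($J = 7 - \frac{\left(-1 - 11\right)^{2}}{4} = 7 - \frac{\left(-12\right)^{2}}{4} = 7 - 36 = -29$)
$- \left(\sqrt{214 + 93} + H\right) J = - \left(\sqrt{214 + 93} - 430\right) \left(-29\right) = - \left(\sqrt{307} - 430\right) \left(-29\right) = - \left(-430 + \sqrt{307}\right) \left(-29\right) = - (12470 - 29 \sqrt{307}) = -12470 + 29 \sqrt{307}$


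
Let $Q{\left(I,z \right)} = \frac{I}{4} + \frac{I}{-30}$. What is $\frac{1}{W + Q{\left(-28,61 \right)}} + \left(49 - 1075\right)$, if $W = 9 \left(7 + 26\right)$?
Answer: $- \frac{4477449}{4364} \approx -1026.0$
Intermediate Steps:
$W = 297$ ($W = 9 \cdot 33 = 297$)
$Q{\left(I,z \right)} = \frac{13 I}{60}$ ($Q{\left(I,z \right)} = I \frac{1}{4} + I \left(- \frac{1}{30}\right) = \frac{I}{4} - \frac{I}{30} = \frac{13 I}{60}$)
$\frac{1}{W + Q{\left(-28,61 \right)}} + \left(49 - 1075\right) = \frac{1}{297 + \frac{13}{60} \left(-28\right)} + \left(49 - 1075\right) = \frac{1}{297 - \frac{91}{15}} + \left(49 - 1075\right) = \frac{1}{\frac{4364}{15}} - 1026 = \frac{15}{4364} - 1026 = - \frac{4477449}{4364}$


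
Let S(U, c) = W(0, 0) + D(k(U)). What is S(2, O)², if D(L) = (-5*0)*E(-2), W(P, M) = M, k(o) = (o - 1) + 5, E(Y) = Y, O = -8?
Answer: 0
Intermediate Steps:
k(o) = 4 + o (k(o) = (-1 + o) + 5 = 4 + o)
D(L) = 0 (D(L) = -5*0*(-2) = 0*(-2) = 0)
S(U, c) = 0 (S(U, c) = 0 + 0 = 0)
S(2, O)² = 0² = 0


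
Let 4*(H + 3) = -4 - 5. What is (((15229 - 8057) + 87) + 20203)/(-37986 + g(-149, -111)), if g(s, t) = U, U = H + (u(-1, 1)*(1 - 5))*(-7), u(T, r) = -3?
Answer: -36616/50767 ≈ -0.72126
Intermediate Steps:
H = -21/4 (H = -3 + (-4 - 5)/4 = -3 + (¼)*(-9) = -3 - 9/4 = -21/4 ≈ -5.2500)
U = -357/4 (U = -21/4 - 3*(1 - 5)*(-7) = -21/4 - 3*(-4)*(-7) = -21/4 + 12*(-7) = -21/4 - 84 = -357/4 ≈ -89.250)
g(s, t) = -357/4
(((15229 - 8057) + 87) + 20203)/(-37986 + g(-149, -111)) = (((15229 - 8057) + 87) + 20203)/(-37986 - 357/4) = ((7172 + 87) + 20203)/(-152301/4) = (7259 + 20203)*(-4/152301) = 27462*(-4/152301) = -36616/50767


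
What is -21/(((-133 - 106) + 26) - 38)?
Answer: 21/251 ≈ 0.083665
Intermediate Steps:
-21/(((-133 - 106) + 26) - 38) = -21/((-239 + 26) - 38) = -21/(-213 - 38) = -21/(-251) = -21*(-1/251) = 21/251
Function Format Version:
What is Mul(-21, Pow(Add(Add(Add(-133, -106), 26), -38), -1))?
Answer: Rational(21, 251) ≈ 0.083665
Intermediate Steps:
Mul(-21, Pow(Add(Add(Add(-133, -106), 26), -38), -1)) = Mul(-21, Pow(Add(Add(-239, 26), -38), -1)) = Mul(-21, Pow(Add(-213, -38), -1)) = Mul(-21, Pow(-251, -1)) = Mul(-21, Rational(-1, 251)) = Rational(21, 251)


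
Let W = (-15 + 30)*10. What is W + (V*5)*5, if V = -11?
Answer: -125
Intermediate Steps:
W = 150 (W = 15*10 = 150)
W + (V*5)*5 = 150 - 11*5*5 = 150 - 55*5 = 150 - 275 = -125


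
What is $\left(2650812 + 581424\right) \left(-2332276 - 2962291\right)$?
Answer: $-17113290061812$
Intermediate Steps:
$\left(2650812 + 581424\right) \left(-2332276 - 2962291\right) = 3232236 \left(-5294567\right) = -17113290061812$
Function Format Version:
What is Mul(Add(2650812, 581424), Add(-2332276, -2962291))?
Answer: -17113290061812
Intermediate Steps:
Mul(Add(2650812, 581424), Add(-2332276, -2962291)) = Mul(3232236, -5294567) = -17113290061812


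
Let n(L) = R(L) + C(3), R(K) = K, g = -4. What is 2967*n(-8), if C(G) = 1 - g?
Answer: -8901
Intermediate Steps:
C(G) = 5 (C(G) = 1 - 1*(-4) = 1 + 4 = 5)
n(L) = 5 + L (n(L) = L + 5 = 5 + L)
2967*n(-8) = 2967*(5 - 8) = 2967*(-3) = -8901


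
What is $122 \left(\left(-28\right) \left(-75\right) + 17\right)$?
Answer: $258274$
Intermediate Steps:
$122 \left(\left(-28\right) \left(-75\right) + 17\right) = 122 \left(2100 + 17\right) = 122 \cdot 2117 = 258274$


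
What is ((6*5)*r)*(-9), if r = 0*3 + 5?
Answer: -1350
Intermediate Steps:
r = 5 (r = 0 + 5 = 5)
((6*5)*r)*(-9) = ((6*5)*5)*(-9) = (30*5)*(-9) = 150*(-9) = -1350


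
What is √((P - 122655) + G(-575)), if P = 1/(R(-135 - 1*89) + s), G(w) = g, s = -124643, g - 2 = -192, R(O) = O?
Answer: 2*I*√478842675470018/124867 ≈ 350.49*I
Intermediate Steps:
g = -190 (g = 2 - 192 = -190)
G(w) = -190
P = -1/124867 (P = 1/((-135 - 1*89) - 124643) = 1/((-135 - 89) - 124643) = 1/(-224 - 124643) = 1/(-124867) = -1/124867 ≈ -8.0085e-6)
√((P - 122655) + G(-575)) = √((-1/124867 - 122655) - 190) = √(-15315561886/124867 - 190) = √(-15339286616/124867) = 2*I*√478842675470018/124867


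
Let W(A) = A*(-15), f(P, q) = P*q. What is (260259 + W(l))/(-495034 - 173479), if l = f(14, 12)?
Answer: -257739/668513 ≈ -0.38554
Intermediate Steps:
l = 168 (l = 14*12 = 168)
W(A) = -15*A
(260259 + W(l))/(-495034 - 173479) = (260259 - 15*168)/(-495034 - 173479) = (260259 - 2520)/(-668513) = 257739*(-1/668513) = -257739/668513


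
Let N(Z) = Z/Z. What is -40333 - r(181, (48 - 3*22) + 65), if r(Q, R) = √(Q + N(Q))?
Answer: -40333 - √182 ≈ -40347.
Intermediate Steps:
N(Z) = 1
r(Q, R) = √(1 + Q) (r(Q, R) = √(Q + 1) = √(1 + Q))
-40333 - r(181, (48 - 3*22) + 65) = -40333 - √(1 + 181) = -40333 - √182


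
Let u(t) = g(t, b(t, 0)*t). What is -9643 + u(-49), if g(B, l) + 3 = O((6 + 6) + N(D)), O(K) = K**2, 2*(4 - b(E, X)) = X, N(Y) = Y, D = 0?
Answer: -9502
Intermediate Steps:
b(E, X) = 4 - X/2
g(B, l) = 141 (g(B, l) = -3 + ((6 + 6) + 0)**2 = -3 + (12 + 0)**2 = -3 + 12**2 = -3 + 144 = 141)
u(t) = 141
-9643 + u(-49) = -9643 + 141 = -9502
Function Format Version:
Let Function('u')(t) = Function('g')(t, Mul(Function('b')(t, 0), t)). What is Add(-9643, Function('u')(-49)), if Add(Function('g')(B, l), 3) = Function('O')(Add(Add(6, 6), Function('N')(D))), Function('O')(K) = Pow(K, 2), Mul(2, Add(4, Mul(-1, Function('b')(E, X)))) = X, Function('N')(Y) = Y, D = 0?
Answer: -9502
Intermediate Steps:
Function('b')(E, X) = Add(4, Mul(Rational(-1, 2), X))
Function('g')(B, l) = 141 (Function('g')(B, l) = Add(-3, Pow(Add(Add(6, 6), 0), 2)) = Add(-3, Pow(Add(12, 0), 2)) = Add(-3, Pow(12, 2)) = Add(-3, 144) = 141)
Function('u')(t) = 141
Add(-9643, Function('u')(-49)) = Add(-9643, 141) = -9502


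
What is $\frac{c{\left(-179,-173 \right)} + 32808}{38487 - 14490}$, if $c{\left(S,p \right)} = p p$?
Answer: $\frac{62737}{23997} \approx 2.6144$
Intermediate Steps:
$c{\left(S,p \right)} = p^{2}$
$\frac{c{\left(-179,-173 \right)} + 32808}{38487 - 14490} = \frac{\left(-173\right)^{2} + 32808}{38487 - 14490} = \frac{29929 + 32808}{23997} = 62737 \cdot \frac{1}{23997} = \frac{62737}{23997}$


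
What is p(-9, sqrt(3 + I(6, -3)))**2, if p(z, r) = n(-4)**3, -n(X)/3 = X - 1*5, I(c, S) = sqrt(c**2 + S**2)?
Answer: 387420489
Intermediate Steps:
I(c, S) = sqrt(S**2 + c**2)
n(X) = 15 - 3*X (n(X) = -3*(X - 1*5) = -3*(X - 5) = -3*(-5 + X) = 15 - 3*X)
p(z, r) = 19683 (p(z, r) = (15 - 3*(-4))**3 = (15 + 12)**3 = 27**3 = 19683)
p(-9, sqrt(3 + I(6, -3)))**2 = 19683**2 = 387420489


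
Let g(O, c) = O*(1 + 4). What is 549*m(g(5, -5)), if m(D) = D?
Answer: 13725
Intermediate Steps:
g(O, c) = 5*O (g(O, c) = O*5 = 5*O)
549*m(g(5, -5)) = 549*(5*5) = 549*25 = 13725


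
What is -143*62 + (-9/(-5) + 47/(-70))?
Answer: -620541/70 ≈ -8864.9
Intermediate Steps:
-143*62 + (-9/(-5) + 47/(-70)) = -8866 + (-9*(-⅕) + 47*(-1/70)) = -8866 + (9/5 - 47/70) = -8866 + 79/70 = -620541/70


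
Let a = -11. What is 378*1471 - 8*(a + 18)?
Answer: 555982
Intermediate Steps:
378*1471 - 8*(a + 18) = 378*1471 - 8*(-11 + 18) = 556038 - 8*7 = 556038 - 56 = 555982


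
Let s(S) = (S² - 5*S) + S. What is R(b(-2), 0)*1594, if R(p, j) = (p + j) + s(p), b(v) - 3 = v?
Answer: -3188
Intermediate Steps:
s(S) = S² - 4*S
b(v) = 3 + v
R(p, j) = j + p + p*(-4 + p) (R(p, j) = (p + j) + p*(-4 + p) = (j + p) + p*(-4 + p) = j + p + p*(-4 + p))
R(b(-2), 0)*1594 = (0 + (3 - 2) + (3 - 2)*(-4 + (3 - 2)))*1594 = (0 + 1 + 1*(-4 + 1))*1594 = (0 + 1 + 1*(-3))*1594 = (0 + 1 - 3)*1594 = -2*1594 = -3188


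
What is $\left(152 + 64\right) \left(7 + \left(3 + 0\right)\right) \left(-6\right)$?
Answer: $-12960$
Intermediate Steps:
$\left(152 + 64\right) \left(7 + \left(3 + 0\right)\right) \left(-6\right) = 216 \left(7 + 3\right) \left(-6\right) = 216 \cdot 10 \left(-6\right) = 216 \left(-60\right) = -12960$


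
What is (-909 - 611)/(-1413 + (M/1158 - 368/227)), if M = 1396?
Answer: 39955632/37153891 ≈ 1.0754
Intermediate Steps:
(-909 - 611)/(-1413 + (M/1158 - 368/227)) = (-909 - 611)/(-1413 + (1396/1158 - 368/227)) = -1520/(-1413 + (1396*(1/1158) - 368*1/227)) = -1520/(-1413 + (698/579 - 368/227)) = -1520/(-1413 - 54626/131433) = -1520/(-185769455/131433) = -1520*(-131433/185769455) = 39955632/37153891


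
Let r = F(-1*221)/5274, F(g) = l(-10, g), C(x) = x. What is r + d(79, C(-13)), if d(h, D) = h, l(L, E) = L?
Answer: 208318/2637 ≈ 78.998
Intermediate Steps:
F(g) = -10
r = -5/2637 (r = -10/5274 = -10*1/5274 = -5/2637 ≈ -0.0018961)
r + d(79, C(-13)) = -5/2637 + 79 = 208318/2637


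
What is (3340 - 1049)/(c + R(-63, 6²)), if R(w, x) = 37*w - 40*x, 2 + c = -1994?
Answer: -29/73 ≈ -0.39726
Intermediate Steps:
c = -1996 (c = -2 - 1994 = -1996)
R(w, x) = -40*x + 37*w
(3340 - 1049)/(c + R(-63, 6²)) = (3340 - 1049)/(-1996 + (-40*6² + 37*(-63))) = 2291/(-1996 + (-40*36 - 2331)) = 2291/(-1996 + (-1440 - 2331)) = 2291/(-1996 - 3771) = 2291/(-5767) = 2291*(-1/5767) = -29/73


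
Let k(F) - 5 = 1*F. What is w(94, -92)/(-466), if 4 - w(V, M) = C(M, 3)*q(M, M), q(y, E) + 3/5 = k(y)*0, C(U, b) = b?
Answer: -29/2330 ≈ -0.012446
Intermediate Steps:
k(F) = 5 + F (k(F) = 5 + 1*F = 5 + F)
q(y, E) = -⅗ (q(y, E) = -⅗ + (5 + y)*0 = -⅗ + 0 = -⅗)
w(V, M) = 29/5 (w(V, M) = 4 - 3*(-3)/5 = 4 - 1*(-9/5) = 4 + 9/5 = 29/5)
w(94, -92)/(-466) = (29/5)/(-466) = (29/5)*(-1/466) = -29/2330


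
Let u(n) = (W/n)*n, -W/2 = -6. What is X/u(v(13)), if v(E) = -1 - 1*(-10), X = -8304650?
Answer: -4152325/6 ≈ -6.9205e+5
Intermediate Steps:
W = 12 (W = -2*(-6) = 12)
v(E) = 9 (v(E) = -1 + 10 = 9)
u(n) = 12 (u(n) = (12/n)*n = 12)
X/u(v(13)) = -8304650/12 = -8304650*1/12 = -4152325/6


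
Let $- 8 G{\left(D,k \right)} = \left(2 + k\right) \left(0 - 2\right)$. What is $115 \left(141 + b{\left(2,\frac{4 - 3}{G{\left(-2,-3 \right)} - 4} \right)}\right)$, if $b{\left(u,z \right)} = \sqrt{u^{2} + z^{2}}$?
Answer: $16215 + \frac{230 \sqrt{293}}{17} \approx 16447.0$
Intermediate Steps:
$G{\left(D,k \right)} = \frac{1}{2} + \frac{k}{4}$ ($G{\left(D,k \right)} = - \frac{\left(2 + k\right) \left(0 - 2\right)}{8} = - \frac{\left(2 + k\right) \left(-2\right)}{8} = - \frac{-4 - 2 k}{8} = \frac{1}{2} + \frac{k}{4}$)
$115 \left(141 + b{\left(2,\frac{4 - 3}{G{\left(-2,-3 \right)} - 4} \right)}\right) = 115 \left(141 + \sqrt{2^{2} + \left(\frac{4 - 3}{\left(\frac{1}{2} + \frac{1}{4} \left(-3\right)\right) - 4}\right)^{2}}\right) = 115 \left(141 + \sqrt{4 + \left(1 \frac{1}{\left(\frac{1}{2} - \frac{3}{4}\right) - 4}\right)^{2}}\right) = 115 \left(141 + \sqrt{4 + \left(1 \frac{1}{- \frac{1}{4} - 4}\right)^{2}}\right) = 115 \left(141 + \sqrt{4 + \left(1 \frac{1}{- \frac{17}{4}}\right)^{2}}\right) = 115 \left(141 + \sqrt{4 + \left(1 \left(- \frac{4}{17}\right)\right)^{2}}\right) = 115 \left(141 + \sqrt{4 + \left(- \frac{4}{17}\right)^{2}}\right) = 115 \left(141 + \sqrt{4 + \frac{16}{289}}\right) = 115 \left(141 + \sqrt{\frac{1172}{289}}\right) = 115 \left(141 + \frac{2 \sqrt{293}}{17}\right) = 16215 + \frac{230 \sqrt{293}}{17}$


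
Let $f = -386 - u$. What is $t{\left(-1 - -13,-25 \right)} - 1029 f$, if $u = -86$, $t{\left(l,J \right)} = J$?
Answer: $308675$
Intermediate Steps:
$f = -300$ ($f = -386 - -86 = -386 + 86 = -300$)
$t{\left(-1 - -13,-25 \right)} - 1029 f = -25 - -308700 = -25 + 308700 = 308675$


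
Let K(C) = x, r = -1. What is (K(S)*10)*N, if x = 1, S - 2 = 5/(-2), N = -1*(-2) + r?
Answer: 10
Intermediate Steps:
N = 1 (N = -1*(-2) - 1 = 2 - 1 = 1)
S = -1/2 (S = 2 + 5/(-2) = 2 + 5*(-1/2) = 2 - 5/2 = -1/2 ≈ -0.50000)
K(C) = 1
(K(S)*10)*N = (1*10)*1 = 10*1 = 10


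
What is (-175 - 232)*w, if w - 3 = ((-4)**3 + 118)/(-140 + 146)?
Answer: -4884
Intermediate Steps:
w = 12 (w = 3 + ((-4)**3 + 118)/(-140 + 146) = 3 + (-64 + 118)/6 = 3 + 54*(1/6) = 3 + 9 = 12)
(-175 - 232)*w = (-175 - 232)*12 = -407*12 = -4884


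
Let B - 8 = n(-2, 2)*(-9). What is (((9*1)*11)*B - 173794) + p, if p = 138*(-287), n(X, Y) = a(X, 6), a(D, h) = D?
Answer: -210826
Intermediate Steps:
n(X, Y) = X
B = 26 (B = 8 - 2*(-9) = 8 + 18 = 26)
p = -39606
(((9*1)*11)*B - 173794) + p = (((9*1)*11)*26 - 173794) - 39606 = ((9*11)*26 - 173794) - 39606 = (99*26 - 173794) - 39606 = (2574 - 173794) - 39606 = -171220 - 39606 = -210826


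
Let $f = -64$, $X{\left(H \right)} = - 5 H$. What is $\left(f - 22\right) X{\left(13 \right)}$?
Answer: $5590$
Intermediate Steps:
$\left(f - 22\right) X{\left(13 \right)} = \left(-64 - 22\right) \left(\left(-5\right) 13\right) = \left(-64 - 22\right) \left(-65\right) = \left(-86\right) \left(-65\right) = 5590$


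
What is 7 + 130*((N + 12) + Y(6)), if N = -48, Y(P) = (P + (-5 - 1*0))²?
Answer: -4543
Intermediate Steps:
Y(P) = (-5 + P)² (Y(P) = (P + (-5 + 0))² = (P - 5)² = (-5 + P)²)
7 + 130*((N + 12) + Y(6)) = 7 + 130*((-48 + 12) + (-5 + 6)²) = 7 + 130*(-36 + 1²) = 7 + 130*(-36 + 1) = 7 + 130*(-35) = 7 - 4550 = -4543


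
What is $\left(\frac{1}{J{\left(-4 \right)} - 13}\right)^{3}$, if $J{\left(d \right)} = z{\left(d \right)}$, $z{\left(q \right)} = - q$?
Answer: $- \frac{1}{729} \approx -0.0013717$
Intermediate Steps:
$J{\left(d \right)} = - d$
$\left(\frac{1}{J{\left(-4 \right)} - 13}\right)^{3} = \left(\frac{1}{\left(-1\right) \left(-4\right) - 13}\right)^{3} = \left(\frac{1}{4 - 13}\right)^{3} = \left(\frac{1}{-9}\right)^{3} = \left(- \frac{1}{9}\right)^{3} = - \frac{1}{729}$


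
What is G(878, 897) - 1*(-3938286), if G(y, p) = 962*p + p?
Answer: 4802097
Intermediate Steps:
G(y, p) = 963*p
G(878, 897) - 1*(-3938286) = 963*897 - 1*(-3938286) = 863811 + 3938286 = 4802097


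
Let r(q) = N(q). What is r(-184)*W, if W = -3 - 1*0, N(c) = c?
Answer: 552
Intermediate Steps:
r(q) = q
W = -3 (W = -3 + 0 = -3)
r(-184)*W = -184*(-3) = 552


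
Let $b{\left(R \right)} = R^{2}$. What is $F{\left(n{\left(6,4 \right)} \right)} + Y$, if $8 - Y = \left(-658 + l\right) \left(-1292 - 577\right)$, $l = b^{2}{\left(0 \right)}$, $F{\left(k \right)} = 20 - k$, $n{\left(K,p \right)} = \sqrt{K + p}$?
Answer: $-1229774 - \sqrt{10} \approx -1.2298 \cdot 10^{6}$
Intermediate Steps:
$l = 0$ ($l = \left(0^{2}\right)^{2} = 0^{2} = 0$)
$Y = -1229794$ ($Y = 8 - \left(-658 + 0\right) \left(-1292 - 577\right) = 8 - \left(-658\right) \left(-1869\right) = 8 - 1229802 = -1229794$)
$F{\left(n{\left(6,4 \right)} \right)} + Y = \left(20 - \sqrt{6 + 4}\right) - 1229794 = \left(20 - \sqrt{10}\right) - 1229794 = -1229774 - \sqrt{10}$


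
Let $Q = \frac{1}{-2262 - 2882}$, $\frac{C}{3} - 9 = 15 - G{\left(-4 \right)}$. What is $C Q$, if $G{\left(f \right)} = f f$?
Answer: $- \frac{3}{643} \approx -0.0046656$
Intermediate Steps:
$G{\left(f \right)} = f^{2}$
$C = 24$ ($C = 27 + 3 \left(15 - \left(-4\right)^{2}\right) = 27 + 3 \left(15 - 16\right) = 27 + 3 \left(-1\right) = 27 - 3 = 24$)
$Q = - \frac{1}{5144}$ ($Q = \frac{1}{-5144} = - \frac{1}{5144} \approx -0.0001944$)
$C Q = 24 \left(- \frac{1}{5144}\right) = - \frac{3}{643}$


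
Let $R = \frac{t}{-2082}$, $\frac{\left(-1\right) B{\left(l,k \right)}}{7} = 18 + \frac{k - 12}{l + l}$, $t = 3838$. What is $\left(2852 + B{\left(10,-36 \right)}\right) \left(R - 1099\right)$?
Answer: $- \frac{15715942292}{5205} \approx -3.0194 \cdot 10^{6}$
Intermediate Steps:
$B{\left(l,k \right)} = -126 - \frac{7 \left(-12 + k\right)}{2 l}$ ($B{\left(l,k \right)} = - 7 \left(18 + \frac{k - 12}{l + l}\right) = - 7 \left(18 + \frac{-12 + k}{2 l}\right) = -126 - \frac{7 \left(-12 + k\right)}{2 l}$)
$R = - \frac{1919}{1041}$ ($R = \frac{3838}{-2082} = 3838 \left(- \frac{1}{2082}\right) = - \frac{1919}{1041} \approx -1.8434$)
$\left(2852 + B{\left(10,-36 \right)}\right) \left(R - 1099\right) = \left(2852 + \frac{7 \left(12 - -36 - 360\right)}{2 \cdot 10}\right) \left(- \frac{1919}{1041} - 1099\right) = \left(2852 + \frac{7}{2} \cdot \frac{1}{10} \left(12 + 36 - 360\right)\right) \left(- \frac{1145978}{1041}\right) = \left(2852 + \frac{7}{2} \cdot \frac{1}{10} \left(-312\right)\right) \left(- \frac{1145978}{1041}\right) = \left(2852 - \frac{546}{5}\right) \left(- \frac{1145978}{1041}\right) = \frac{13714}{5} \left(- \frac{1145978}{1041}\right) = - \frac{15715942292}{5205}$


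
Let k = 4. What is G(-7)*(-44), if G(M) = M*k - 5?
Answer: 1452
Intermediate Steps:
G(M) = -5 + 4*M (G(M) = M*4 - 5 = 4*M - 5 = -5 + 4*M)
G(-7)*(-44) = (-5 + 4*(-7))*(-44) = (-5 - 28)*(-44) = -33*(-44) = 1452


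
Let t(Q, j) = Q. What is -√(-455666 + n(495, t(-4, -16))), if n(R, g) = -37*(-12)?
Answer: -I*√455222 ≈ -674.7*I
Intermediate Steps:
n(R, g) = 444
-√(-455666 + n(495, t(-4, -16))) = -√(-455666 + 444) = -√(-455222) = -I*√455222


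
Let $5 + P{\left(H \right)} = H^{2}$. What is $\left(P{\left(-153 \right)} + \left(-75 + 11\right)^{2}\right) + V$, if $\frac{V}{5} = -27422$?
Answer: $-109610$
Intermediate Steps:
$V = -137110$ ($V = 5 \left(-27422\right) = -137110$)
$P{\left(H \right)} = -5 + H^{2}$
$\left(P{\left(-153 \right)} + \left(-75 + 11\right)^{2}\right) + V = \left(\left(-5 + \left(-153\right)^{2}\right) + \left(-75 + 11\right)^{2}\right) - 137110 = \left(\left(-5 + 23409\right) + \left(-64\right)^{2}\right) - 137110 = \left(23404 + 4096\right) - 137110 = 27500 - 137110 = -109610$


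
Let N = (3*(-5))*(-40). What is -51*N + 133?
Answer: -30467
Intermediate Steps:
N = 600 (N = -15*(-40) = 600)
-51*N + 133 = -51*600 + 133 = -30600 + 133 = -30467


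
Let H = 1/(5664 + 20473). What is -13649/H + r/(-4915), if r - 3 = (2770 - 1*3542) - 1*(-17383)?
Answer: -1753396349009/4915 ≈ -3.5674e+8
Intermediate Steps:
H = 1/26137 ≈ 3.8260e-5
r = 16614 (r = 3 + ((2770 - 1*3542) - 1*(-17383)) = 3 + ((2770 - 3542) + 17383) = 3 + (-772 + 17383) = 3 + 16611 = 16614)
-13649/H + r/(-4915) = -13649/1/26137 + 16614/(-4915) = -13649*26137 + 16614*(-1/4915) = -356743913 - 16614/4915 = -1753396349009/4915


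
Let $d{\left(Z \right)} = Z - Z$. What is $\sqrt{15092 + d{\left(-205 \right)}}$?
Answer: $14 \sqrt{77} \approx 122.85$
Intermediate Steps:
$d{\left(Z \right)} = 0$
$\sqrt{15092 + d{\left(-205 \right)}} = \sqrt{15092 + 0} = \sqrt{15092} = 14 \sqrt{77}$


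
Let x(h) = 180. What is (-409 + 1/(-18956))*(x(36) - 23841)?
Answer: 183443851305/18956 ≈ 9.6773e+6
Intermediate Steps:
(-409 + 1/(-18956))*(x(36) - 23841) = (-409 + 1/(-18956))*(180 - 23841) = (-409 - 1/18956)*(-23661) = -7753005/18956*(-23661) = 183443851305/18956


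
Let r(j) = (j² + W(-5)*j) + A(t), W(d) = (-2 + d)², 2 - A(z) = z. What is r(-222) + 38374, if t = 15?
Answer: 76767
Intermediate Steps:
A(z) = 2 - z
r(j) = -13 + j² + 49*j (r(j) = (j² + (-2 - 5)²*j) + (2 - 1*15) = (j² + (-7)²*j) + (2 - 15) = (j² + 49*j) - 13 = -13 + j² + 49*j)
r(-222) + 38374 = (-13 + (-222)² + 49*(-222)) + 38374 = (-13 + 49284 - 10878) + 38374 = 38393 + 38374 = 76767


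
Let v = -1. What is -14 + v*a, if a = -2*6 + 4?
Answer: -6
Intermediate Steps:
a = -8 (a = -12 + 4 = -8)
-14 + v*a = -14 - 1*(-8) = -14 + 8 = -6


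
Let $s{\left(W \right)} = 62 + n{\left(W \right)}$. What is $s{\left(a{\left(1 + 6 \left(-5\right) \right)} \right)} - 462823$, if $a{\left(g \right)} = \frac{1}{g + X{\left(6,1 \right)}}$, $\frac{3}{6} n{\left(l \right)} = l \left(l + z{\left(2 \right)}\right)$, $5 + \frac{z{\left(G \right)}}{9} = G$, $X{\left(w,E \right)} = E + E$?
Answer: $- \frac{337351309}{729} \approx -4.6276 \cdot 10^{5}$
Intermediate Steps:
$X{\left(w,E \right)} = 2 E$
$z{\left(G \right)} = -45 + 9 G$
$n{\left(l \right)} = 2 l \left(-27 + l\right)$ ($n{\left(l \right)} = 2 l \left(l + \left(-45 + 9 \cdot 2\right)\right) = 2 l \left(l + \left(-45 + 18\right)\right) = 2 l \left(l - 27\right) = 2 l \left(-27 + l\right)$)
$a{\left(g \right)} = \frac{1}{2 + g}$ ($a{\left(g \right)} = \frac{1}{g + 2 \cdot 1} = \frac{1}{g + 2} = \frac{1}{2 + g}$)
$s{\left(W \right)} = 62 + 2 W \left(-27 + W\right)$
$s{\left(a{\left(1 + 6 \left(-5\right) \right)} \right)} - 462823 = \left(62 + \frac{2 \left(-27 + \frac{1}{2 + \left(1 + 6 \left(-5\right)\right)}\right)}{2 + \left(1 + 6 \left(-5\right)\right)}\right) - 462823 = \left(62 + \frac{2 \left(-27 + \frac{1}{2 + \left(1 - 30\right)}\right)}{2 + \left(1 - 30\right)}\right) - 462823 = \left(62 + \frac{2 \left(-27 + \frac{1}{2 - 29}\right)}{2 - 29}\right) - 462823 = \left(62 + \frac{2 \left(-27 + \frac{1}{-27}\right)}{-27}\right) - 462823 = \left(62 + 2 \left(- \frac{1}{27}\right) \left(-27 - \frac{1}{27}\right)\right) - 462823 = \left(62 + 2 \left(- \frac{1}{27}\right) \left(- \frac{730}{27}\right)\right) - 462823 = \left(62 + \frac{1460}{729}\right) - 462823 = \frac{46658}{729} - 462823 = - \frac{337351309}{729}$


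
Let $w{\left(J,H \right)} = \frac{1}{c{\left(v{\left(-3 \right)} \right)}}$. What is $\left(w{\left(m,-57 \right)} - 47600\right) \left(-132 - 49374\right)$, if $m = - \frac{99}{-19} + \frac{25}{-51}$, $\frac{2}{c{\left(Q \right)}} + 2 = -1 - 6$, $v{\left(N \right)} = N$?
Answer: $2356708377$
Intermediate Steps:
$c{\left(Q \right)} = - \frac{2}{9}$ ($c{\left(Q \right)} = \frac{2}{-2 - 7} = \frac{2}{-9} = 2 \left(- \frac{1}{9}\right) = - \frac{2}{9}$)
$m = \frac{4574}{969}$ ($m = \left(-99\right) \left(- \frac{1}{19}\right) + 25 \left(- \frac{1}{51}\right) = \frac{99}{19} - \frac{25}{51} = \frac{4574}{969} \approx 4.7203$)
$w{\left(J,H \right)} = - \frac{9}{2}$ ($w{\left(J,H \right)} = \frac{1}{- \frac{2}{9}} = - \frac{9}{2}$)
$\left(w{\left(m,-57 \right)} - 47600\right) \left(-132 - 49374\right) = \left(- \frac{9}{2} - 47600\right) \left(-132 - 49374\right) = \left(- \frac{95209}{2}\right) \left(-49506\right) = 2356708377$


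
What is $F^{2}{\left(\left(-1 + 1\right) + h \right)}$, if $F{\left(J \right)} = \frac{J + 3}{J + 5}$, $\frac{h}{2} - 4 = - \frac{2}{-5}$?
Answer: $\frac{3481}{4761} \approx 0.73115$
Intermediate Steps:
$h = \frac{44}{5}$ ($h = 8 + 2 \left(- \frac{2}{-5}\right) = 8 + 2 \left(\left(-2\right) \left(- \frac{1}{5}\right)\right) = 8 + 2 \cdot \frac{2}{5} = 8 + \frac{4}{5} = \frac{44}{5} \approx 8.8$)
$F{\left(J \right)} = \frac{3 + J}{5 + J}$
$F^{2}{\left(\left(-1 + 1\right) + h \right)} = \left(\frac{3 + \left(\left(-1 + 1\right) + \frac{44}{5}\right)}{5 + \left(\left(-1 + 1\right) + \frac{44}{5}\right)}\right)^{2} = \left(\frac{3 + \left(0 + \frac{44}{5}\right)}{5 + \left(0 + \frac{44}{5}\right)}\right)^{2} = \left(\frac{3 + \frac{44}{5}}{5 + \frac{44}{5}}\right)^{2} = \left(\frac{1}{\frac{69}{5}} \cdot \frac{59}{5}\right)^{2} = \left(\frac{5}{69} \cdot \frac{59}{5}\right)^{2} = \left(\frac{59}{69}\right)^{2} = \frac{3481}{4761}$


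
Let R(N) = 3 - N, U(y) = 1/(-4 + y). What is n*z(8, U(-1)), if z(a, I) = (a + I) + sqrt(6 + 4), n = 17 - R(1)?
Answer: 117 + 15*sqrt(10) ≈ 164.43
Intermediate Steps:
n = 15 (n = 17 - (3 - 1*1) = 17 - (3 - 1) = 17 - 1*2 = 17 - 2 = 15)
z(a, I) = I + a + sqrt(10) (z(a, I) = (I + a) + sqrt(10) = I + a + sqrt(10))
n*z(8, U(-1)) = 15*(1/(-4 - 1) + 8 + sqrt(10)) = 15*(1/(-5) + 8 + sqrt(10)) = 15*(-1/5 + 8 + sqrt(10)) = 15*(39/5 + sqrt(10)) = 117 + 15*sqrt(10)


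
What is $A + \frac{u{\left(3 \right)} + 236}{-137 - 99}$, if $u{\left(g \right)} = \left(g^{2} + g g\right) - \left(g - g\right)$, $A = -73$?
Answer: $- \frac{8741}{118} \approx -74.076$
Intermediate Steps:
$u{\left(g \right)} = 2 g^{2}$ ($u{\left(g \right)} = \left(g^{2} + g^{2}\right) - 0 = 2 g^{2} + 0 = 2 g^{2}$)
$A + \frac{u{\left(3 \right)} + 236}{-137 - 99} = -73 + \frac{2 \cdot 3^{2} + 236}{-137 - 99} = -73 + \frac{2 \cdot 9 + 236}{-236} = -73 + \left(18 + 236\right) \left(- \frac{1}{236}\right) = -73 + 254 \left(- \frac{1}{236}\right) = -73 - \frac{127}{118} = - \frac{8741}{118}$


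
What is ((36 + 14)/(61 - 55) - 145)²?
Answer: 168100/9 ≈ 18678.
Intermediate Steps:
((36 + 14)/(61 - 55) - 145)² = (50/6 - 145)² = (50*(⅙) - 145)² = (25/3 - 145)² = (-410/3)² = 168100/9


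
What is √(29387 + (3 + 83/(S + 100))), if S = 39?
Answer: √567855727/139 ≈ 171.44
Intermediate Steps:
√(29387 + (3 + 83/(S + 100))) = √(29387 + (3 + 83/(39 + 100))) = √(29387 + (3 + 83/139)) = √(29387 + 500/139) = √(4085293/139) = √567855727/139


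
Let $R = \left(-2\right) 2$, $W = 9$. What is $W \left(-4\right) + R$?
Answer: $-40$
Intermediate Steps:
$R = -4$
$W \left(-4\right) + R = 9 \left(-4\right) - 4 = -36 - 4 = -40$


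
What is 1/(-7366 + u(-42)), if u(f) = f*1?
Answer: -1/7408 ≈ -0.00013499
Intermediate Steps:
u(f) = f
1/(-7366 + u(-42)) = 1/(-7366 - 42) = 1/(-7408) = -1/7408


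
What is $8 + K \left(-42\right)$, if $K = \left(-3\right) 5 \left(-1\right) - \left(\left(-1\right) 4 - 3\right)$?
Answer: $-916$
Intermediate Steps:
$K = 22$ ($K = \left(-15\right) \left(-1\right) - \left(-4 - 3\right) = 15 - -7 = 15 + 7 = 22$)
$8 + K \left(-42\right) = 8 + 22 \left(-42\right) = 8 - 924 = -916$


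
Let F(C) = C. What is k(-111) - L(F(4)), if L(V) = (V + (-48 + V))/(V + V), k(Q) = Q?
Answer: -106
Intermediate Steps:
L(V) = (-48 + 2*V)/(2*V) (L(V) = (-48 + 2*V)/((2*V)) = (-48 + 2*V)*(1/(2*V)) = (-48 + 2*V)/(2*V))
k(-111) - L(F(4)) = -111 - (-24 + 4)/4 = -111 - (-20)/4 = -111 - 1*(-5) = -111 + 5 = -106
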